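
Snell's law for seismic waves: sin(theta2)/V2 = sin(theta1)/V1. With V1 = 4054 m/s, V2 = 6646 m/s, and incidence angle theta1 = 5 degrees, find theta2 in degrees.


sin(theta1) = sin(5 deg) = 0.087156
sin(theta2) = V2/V1 * sin(theta1) = 6646/4054 * 0.087156 = 0.14288
theta2 = arcsin(0.14288) = 8.2146 degrees

8.2146


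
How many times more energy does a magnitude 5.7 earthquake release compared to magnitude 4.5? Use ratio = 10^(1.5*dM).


M2 - M1 = 5.7 - 4.5 = 1.2
1.5 * 1.2 = 1.8
ratio = 10^1.8 = 63.1

63.1


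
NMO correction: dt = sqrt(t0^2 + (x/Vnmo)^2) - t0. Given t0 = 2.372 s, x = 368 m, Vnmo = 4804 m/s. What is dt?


x/Vnmo = 368/4804 = 0.076603
(x/Vnmo)^2 = 0.005868
t0^2 = 5.626384
sqrt(5.626384 + 0.005868) = 2.373237
dt = 2.373237 - 2.372 = 0.001237

0.001237


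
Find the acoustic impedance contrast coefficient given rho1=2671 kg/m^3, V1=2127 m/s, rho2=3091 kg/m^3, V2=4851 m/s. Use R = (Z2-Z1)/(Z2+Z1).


Z1 = 2671 * 2127 = 5681217
Z2 = 3091 * 4851 = 14994441
R = (14994441 - 5681217) / (14994441 + 5681217) = 9313224 / 20675658 = 0.4504

0.4504


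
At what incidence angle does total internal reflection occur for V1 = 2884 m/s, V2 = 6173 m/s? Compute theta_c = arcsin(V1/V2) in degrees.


V1/V2 = 2884/6173 = 0.467196
theta_c = arcsin(0.467196) = 27.8524 degrees

27.8524


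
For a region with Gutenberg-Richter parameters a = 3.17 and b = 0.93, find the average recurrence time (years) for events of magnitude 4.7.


log10(N) = 3.17 - 0.93*4.7 = -1.201
N = 10^-1.201 = 0.062951
T = 1/N = 1/0.062951 = 15.8855 years

15.8855


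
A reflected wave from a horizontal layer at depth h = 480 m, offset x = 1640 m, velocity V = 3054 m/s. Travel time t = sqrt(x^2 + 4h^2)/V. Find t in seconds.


x^2 + 4h^2 = 1640^2 + 4*480^2 = 2689600 + 921600 = 3611200
sqrt(3611200) = 1900.3158
t = 1900.3158 / 3054 = 0.6222 s

0.6222


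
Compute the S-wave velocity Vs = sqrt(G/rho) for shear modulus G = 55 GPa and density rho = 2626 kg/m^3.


Convert G to Pa: G = 55e9 Pa
Compute G/rho = 55e9 / 2626 = 20944402.1325
Vs = sqrt(20944402.1325) = 4576.51 m/s

4576.51


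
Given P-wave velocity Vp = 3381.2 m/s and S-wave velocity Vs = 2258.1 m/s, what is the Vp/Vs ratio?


Vp/Vs = 3381.2 / 2258.1
= 1.4974

1.4974


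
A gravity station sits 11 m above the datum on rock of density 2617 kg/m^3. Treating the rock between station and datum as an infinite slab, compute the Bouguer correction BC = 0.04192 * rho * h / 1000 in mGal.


BC = 0.04192 * rho * h / 1000
= 0.04192 * 2617 * 11 / 1000
= 1.2068 mGal

1.2068


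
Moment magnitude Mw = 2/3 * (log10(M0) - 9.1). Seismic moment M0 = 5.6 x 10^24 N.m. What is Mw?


log10(M0) = log10(5.6 x 10^24) = 24.7482
Mw = 2/3 * (24.7482 - 9.1)
= 2/3 * 15.6482
= 10.43

10.43


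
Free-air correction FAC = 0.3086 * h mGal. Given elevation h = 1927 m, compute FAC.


FAC = 0.3086 * h
= 0.3086 * 1927
= 594.6722 mGal

594.6722


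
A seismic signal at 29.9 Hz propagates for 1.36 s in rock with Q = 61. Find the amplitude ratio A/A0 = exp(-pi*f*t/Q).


pi*f*t/Q = pi*29.9*1.36/61 = 2.094258
A/A0 = exp(-2.094258) = 0.123162

0.123162


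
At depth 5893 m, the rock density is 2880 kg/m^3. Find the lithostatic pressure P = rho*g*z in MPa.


P = rho * g * z / 1e6
= 2880 * 9.81 * 5893 / 1e6
= 166493750.4 / 1e6
= 166.4938 MPa

166.4938


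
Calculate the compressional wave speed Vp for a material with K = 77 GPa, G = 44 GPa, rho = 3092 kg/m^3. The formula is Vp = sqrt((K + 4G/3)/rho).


First compute the effective modulus:
K + 4G/3 = 77e9 + 4*44e9/3 = 135666666666.67 Pa
Then divide by density:
135666666666.67 / 3092 = 43876670.9789 Pa/(kg/m^3)
Take the square root:
Vp = sqrt(43876670.9789) = 6623.95 m/s

6623.95


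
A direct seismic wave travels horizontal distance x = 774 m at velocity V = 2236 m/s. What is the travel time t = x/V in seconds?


t = x / V
= 774 / 2236
= 0.3462 s

0.3462


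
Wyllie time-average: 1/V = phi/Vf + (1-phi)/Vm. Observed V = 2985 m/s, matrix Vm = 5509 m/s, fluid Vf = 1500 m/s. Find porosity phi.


1/V - 1/Vm = 1/2985 - 1/5509 = 0.00015349
1/Vf - 1/Vm = 1/1500 - 1/5509 = 0.00048515
phi = 0.00015349 / 0.00048515 = 0.3164

0.3164


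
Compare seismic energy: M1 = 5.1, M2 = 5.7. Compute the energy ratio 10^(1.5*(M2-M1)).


M2 - M1 = 5.7 - 5.1 = 0.6
1.5 * 0.6 = 0.9
ratio = 10^0.9 = 7.94

7.94


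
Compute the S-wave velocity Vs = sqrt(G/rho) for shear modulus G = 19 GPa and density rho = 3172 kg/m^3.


Convert G to Pa: G = 19e9 Pa
Compute G/rho = 19e9 / 3172 = 5989911.7276
Vs = sqrt(5989911.7276) = 2447.43 m/s

2447.43


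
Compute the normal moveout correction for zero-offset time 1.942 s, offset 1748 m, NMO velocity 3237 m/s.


x/Vnmo = 1748/3237 = 0.540006
(x/Vnmo)^2 = 0.291607
t0^2 = 3.771364
sqrt(3.771364 + 0.291607) = 2.015681
dt = 2.015681 - 1.942 = 0.073681

0.073681


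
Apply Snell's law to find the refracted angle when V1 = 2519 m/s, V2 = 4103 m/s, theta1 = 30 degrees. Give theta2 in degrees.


sin(theta1) = sin(30 deg) = 0.5
sin(theta2) = V2/V1 * sin(theta1) = 4103/2519 * 0.5 = 0.81441
theta2 = arcsin(0.81441) = 54.5291 degrees

54.5291


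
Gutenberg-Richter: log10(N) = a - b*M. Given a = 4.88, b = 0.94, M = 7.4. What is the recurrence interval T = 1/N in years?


log10(N) = 4.88 - 0.94*7.4 = -2.076
N = 10^-2.076 = 0.008395
T = 1/N = 1/0.008395 = 119.1242 years

119.1242


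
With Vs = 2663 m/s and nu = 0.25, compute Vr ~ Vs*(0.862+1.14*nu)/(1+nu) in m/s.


Numerator factor = 0.862 + 1.14*0.25 = 1.147
Denominator = 1 + 0.25 = 1.25
Vr = 2663 * 1.147 / 1.25 = 2443.57 m/s

2443.57


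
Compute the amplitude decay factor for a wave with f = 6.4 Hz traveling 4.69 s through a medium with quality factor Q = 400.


pi*f*t/Q = pi*6.4*4.69/400 = 0.235745
A/A0 = exp(-0.235745) = 0.789982

0.789982


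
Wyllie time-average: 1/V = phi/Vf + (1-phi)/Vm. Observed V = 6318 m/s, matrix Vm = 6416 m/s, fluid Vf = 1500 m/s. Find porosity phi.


1/V - 1/Vm = 1/6318 - 1/6416 = 2.42e-06
1/Vf - 1/Vm = 1/1500 - 1/6416 = 0.00051081
phi = 2.42e-06 / 0.00051081 = 0.0047

0.0047


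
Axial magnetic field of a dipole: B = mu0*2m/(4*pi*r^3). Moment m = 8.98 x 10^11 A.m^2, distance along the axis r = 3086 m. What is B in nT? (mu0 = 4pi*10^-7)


m = 8.98 x 10^11 = 898000000000 A.m^2
2m = 1796000000000 A.m^2
r^3 = 3086^3 = 29389200056
B = (4pi*10^-7) * 1796000000000 / (4*pi * 29389200056) * 1e9
= 2256920.162339 / 369315579963.24 * 1e9
= 6111.0884 nT

6111.0884


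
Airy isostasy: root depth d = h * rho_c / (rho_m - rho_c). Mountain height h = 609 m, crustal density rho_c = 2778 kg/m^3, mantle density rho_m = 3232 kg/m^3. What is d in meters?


rho_m - rho_c = 3232 - 2778 = 454
d = 609 * 2778 / 454
= 1691802 / 454
= 3726.44 m

3726.44


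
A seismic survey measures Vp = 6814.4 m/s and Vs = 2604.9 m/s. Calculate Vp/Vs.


Vp/Vs = 6814.4 / 2604.9
= 2.616

2.616


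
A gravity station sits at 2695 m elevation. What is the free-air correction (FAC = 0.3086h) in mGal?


FAC = 0.3086 * h
= 0.3086 * 2695
= 831.677 mGal

831.677


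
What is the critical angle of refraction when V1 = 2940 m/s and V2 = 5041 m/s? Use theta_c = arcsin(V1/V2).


V1/V2 = 2940/5041 = 0.583218
theta_c = arcsin(0.583218) = 35.6772 degrees

35.6772


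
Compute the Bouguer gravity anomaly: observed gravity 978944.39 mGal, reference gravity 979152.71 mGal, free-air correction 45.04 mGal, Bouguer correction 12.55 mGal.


BA = g_obs - g_ref + FAC - BC
= 978944.39 - 979152.71 + 45.04 - 12.55
= -175.83 mGal

-175.83


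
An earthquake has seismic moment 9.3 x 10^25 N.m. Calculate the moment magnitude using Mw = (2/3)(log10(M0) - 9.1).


log10(M0) = log10(9.3 x 10^25) = 25.9685
Mw = 2/3 * (25.9685 - 9.1)
= 2/3 * 16.8685
= 11.25

11.25


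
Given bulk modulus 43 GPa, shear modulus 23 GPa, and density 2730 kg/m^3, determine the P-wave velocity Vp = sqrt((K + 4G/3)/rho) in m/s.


First compute the effective modulus:
K + 4G/3 = 43e9 + 4*23e9/3 = 73666666666.67 Pa
Then divide by density:
73666666666.67 / 2730 = 26984126.9841 Pa/(kg/m^3)
Take the square root:
Vp = sqrt(26984126.9841) = 5194.62 m/s

5194.62


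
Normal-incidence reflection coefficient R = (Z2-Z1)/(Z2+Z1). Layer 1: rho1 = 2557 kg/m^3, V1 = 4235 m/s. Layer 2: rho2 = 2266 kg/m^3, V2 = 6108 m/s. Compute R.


Z1 = 2557 * 4235 = 10828895
Z2 = 2266 * 6108 = 13840728
R = (13840728 - 10828895) / (13840728 + 10828895) = 3011833 / 24669623 = 0.1221

0.1221


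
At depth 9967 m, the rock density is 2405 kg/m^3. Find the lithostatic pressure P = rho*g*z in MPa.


P = rho * g * z / 1e6
= 2405 * 9.81 * 9967 / 1e6
= 235151929.35 / 1e6
= 235.1519 MPa

235.1519


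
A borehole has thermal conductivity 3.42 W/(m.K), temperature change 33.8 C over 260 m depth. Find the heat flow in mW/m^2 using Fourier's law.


q = k * dT / dz * 1000
= 3.42 * 33.8 / 260 * 1000
= 0.4446 * 1000
= 444.6 mW/m^2

444.6


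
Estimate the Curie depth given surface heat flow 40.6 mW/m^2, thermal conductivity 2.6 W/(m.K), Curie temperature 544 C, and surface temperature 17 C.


T_Curie - T_surf = 544 - 17 = 527 C
Convert q to W/m^2: 40.6 mW/m^2 = 0.0406 W/m^2
d = 527 * 2.6 / 0.0406 = 33748.77 m

33748.77


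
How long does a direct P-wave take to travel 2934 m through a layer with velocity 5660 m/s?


t = x / V
= 2934 / 5660
= 0.5184 s

0.5184


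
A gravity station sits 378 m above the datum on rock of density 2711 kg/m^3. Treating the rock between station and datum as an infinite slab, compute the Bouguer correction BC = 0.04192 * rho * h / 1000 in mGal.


BC = 0.04192 * rho * h / 1000
= 0.04192 * 2711 * 378 / 1000
= 42.9579 mGal

42.9579


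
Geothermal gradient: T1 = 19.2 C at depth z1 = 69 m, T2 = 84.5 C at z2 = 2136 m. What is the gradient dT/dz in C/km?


dT = 84.5 - 19.2 = 65.3 C
dz = 2136 - 69 = 2067 m
gradient = dT/dz * 1000 = 65.3/2067 * 1000 = 31.5917 C/km

31.5917


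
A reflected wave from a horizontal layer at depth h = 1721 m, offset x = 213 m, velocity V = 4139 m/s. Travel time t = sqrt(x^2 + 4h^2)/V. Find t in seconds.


x^2 + 4h^2 = 213^2 + 4*1721^2 = 45369 + 11847364 = 11892733
sqrt(11892733) = 3448.5842
t = 3448.5842 / 4139 = 0.8332 s

0.8332


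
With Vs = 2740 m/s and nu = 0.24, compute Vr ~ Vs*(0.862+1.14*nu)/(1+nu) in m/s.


Numerator factor = 0.862 + 1.14*0.24 = 1.1356
Denominator = 1 + 0.24 = 1.24
Vr = 2740 * 1.1356 / 1.24 = 2509.31 m/s

2509.31


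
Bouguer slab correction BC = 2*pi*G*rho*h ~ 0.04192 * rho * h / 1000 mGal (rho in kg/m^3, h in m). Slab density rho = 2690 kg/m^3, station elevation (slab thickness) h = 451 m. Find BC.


BC = 0.04192 * rho * h / 1000
= 0.04192 * 2690 * 451 / 1000
= 50.8569 mGal

50.8569


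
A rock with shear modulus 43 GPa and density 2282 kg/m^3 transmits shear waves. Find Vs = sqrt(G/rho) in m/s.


Convert G to Pa: G = 43e9 Pa
Compute G/rho = 43e9 / 2282 = 18843120.0701
Vs = sqrt(18843120.0701) = 4340.87 m/s

4340.87


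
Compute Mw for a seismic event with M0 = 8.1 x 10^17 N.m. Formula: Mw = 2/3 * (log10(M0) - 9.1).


log10(M0) = log10(8.1 x 10^17) = 17.9085
Mw = 2/3 * (17.9085 - 9.1)
= 2/3 * 8.8085
= 5.87

5.87


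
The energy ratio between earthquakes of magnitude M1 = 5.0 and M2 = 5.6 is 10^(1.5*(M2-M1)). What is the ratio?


M2 - M1 = 5.6 - 5.0 = 0.6
1.5 * 0.6 = 0.9
ratio = 10^0.9 = 7.94

7.94


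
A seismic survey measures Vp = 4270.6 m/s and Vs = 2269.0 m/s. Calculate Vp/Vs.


Vp/Vs = 4270.6 / 2269.0
= 1.8822

1.8822


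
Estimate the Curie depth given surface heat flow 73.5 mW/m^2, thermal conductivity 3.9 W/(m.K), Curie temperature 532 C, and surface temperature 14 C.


T_Curie - T_surf = 532 - 14 = 518 C
Convert q to W/m^2: 73.5 mW/m^2 = 0.0735 W/m^2
d = 518 * 3.9 / 0.0735 = 27485.71 m

27485.71


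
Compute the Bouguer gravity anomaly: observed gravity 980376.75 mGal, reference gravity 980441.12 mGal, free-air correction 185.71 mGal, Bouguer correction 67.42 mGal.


BA = g_obs - g_ref + FAC - BC
= 980376.75 - 980441.12 + 185.71 - 67.42
= 53.92 mGal

53.92


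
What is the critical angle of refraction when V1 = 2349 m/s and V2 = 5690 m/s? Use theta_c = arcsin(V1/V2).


V1/V2 = 2349/5690 = 0.41283
theta_c = arcsin(0.41283) = 24.3827 degrees

24.3827


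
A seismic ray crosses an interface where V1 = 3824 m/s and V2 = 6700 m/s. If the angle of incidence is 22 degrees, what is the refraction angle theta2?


sin(theta1) = sin(22 deg) = 0.374607
sin(theta2) = V2/V1 * sin(theta1) = 6700/3824 * 0.374607 = 0.656345
theta2 = arcsin(0.656345) = 41.0217 degrees

41.0217


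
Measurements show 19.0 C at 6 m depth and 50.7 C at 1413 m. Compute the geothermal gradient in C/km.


dT = 50.7 - 19.0 = 31.7 C
dz = 1413 - 6 = 1407 m
gradient = dT/dz * 1000 = 31.7/1407 * 1000 = 22.5302 C/km

22.5302


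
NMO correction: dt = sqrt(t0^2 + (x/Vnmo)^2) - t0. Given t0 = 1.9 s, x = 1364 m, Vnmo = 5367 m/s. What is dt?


x/Vnmo = 1364/5367 = 0.254146
(x/Vnmo)^2 = 0.06459
t0^2 = 3.61
sqrt(3.61 + 0.06459) = 1.916922
dt = 1.916922 - 1.9 = 0.016922

0.016922


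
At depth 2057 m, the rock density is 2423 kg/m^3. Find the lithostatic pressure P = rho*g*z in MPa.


P = rho * g * z / 1e6
= 2423 * 9.81 * 2057 / 1e6
= 48894128.91 / 1e6
= 48.8941 MPa

48.8941


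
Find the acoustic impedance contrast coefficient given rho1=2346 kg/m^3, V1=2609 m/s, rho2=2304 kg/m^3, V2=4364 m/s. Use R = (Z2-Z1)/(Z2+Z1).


Z1 = 2346 * 2609 = 6120714
Z2 = 2304 * 4364 = 10054656
R = (10054656 - 6120714) / (10054656 + 6120714) = 3933942 / 16175370 = 0.2432

0.2432


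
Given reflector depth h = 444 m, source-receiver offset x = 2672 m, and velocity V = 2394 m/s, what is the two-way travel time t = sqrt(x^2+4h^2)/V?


x^2 + 4h^2 = 2672^2 + 4*444^2 = 7139584 + 788544 = 7928128
sqrt(7928128) = 2815.6932
t = 2815.6932 / 2394 = 1.1761 s

1.1761


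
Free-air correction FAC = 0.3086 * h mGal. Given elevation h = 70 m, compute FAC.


FAC = 0.3086 * h
= 0.3086 * 70
= 21.602 mGal

21.602


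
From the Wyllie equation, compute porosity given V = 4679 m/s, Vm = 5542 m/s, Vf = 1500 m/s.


1/V - 1/Vm = 1/4679 - 1/5542 = 3.328e-05
1/Vf - 1/Vm = 1/1500 - 1/5542 = 0.00048623
phi = 3.328e-05 / 0.00048623 = 0.0684

0.0684


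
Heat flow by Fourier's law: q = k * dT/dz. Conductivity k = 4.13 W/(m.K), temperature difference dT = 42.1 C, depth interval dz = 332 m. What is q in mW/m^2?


q = k * dT / dz * 1000
= 4.13 * 42.1 / 332 * 1000
= 0.523714 * 1000
= 523.7139 mW/m^2

523.7139


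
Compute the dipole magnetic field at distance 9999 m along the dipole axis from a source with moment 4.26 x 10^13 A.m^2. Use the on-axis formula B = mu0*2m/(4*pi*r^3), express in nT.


m = 4.26 x 10^13 = 42600000000000 A.m^2
2m = 85200000000000 A.m^2
r^3 = 9999^3 = 999700029999
B = (4pi*10^-7) * 85200000000000 / (4*pi * 999700029999) * 1e9
= 107065477.63434 / 12562601080153.42 * 1e9
= 8522.5565 nT

8522.5565


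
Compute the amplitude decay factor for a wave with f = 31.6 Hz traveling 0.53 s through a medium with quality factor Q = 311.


pi*f*t/Q = pi*31.6*0.53/311 = 0.169181
A/A0 = exp(-0.169181) = 0.844356

0.844356


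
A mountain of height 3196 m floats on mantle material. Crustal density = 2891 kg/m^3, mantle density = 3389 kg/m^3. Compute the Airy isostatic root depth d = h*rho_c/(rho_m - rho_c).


rho_m - rho_c = 3389 - 2891 = 498
d = 3196 * 2891 / 498
= 9239636 / 498
= 18553.49 m

18553.49


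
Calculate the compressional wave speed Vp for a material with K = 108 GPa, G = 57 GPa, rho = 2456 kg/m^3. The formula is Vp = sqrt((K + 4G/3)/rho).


First compute the effective modulus:
K + 4G/3 = 108e9 + 4*57e9/3 = 184000000000.0 Pa
Then divide by density:
184000000000.0 / 2456 = 74918566.7752 Pa/(kg/m^3)
Take the square root:
Vp = sqrt(74918566.7752) = 8655.55 m/s

8655.55


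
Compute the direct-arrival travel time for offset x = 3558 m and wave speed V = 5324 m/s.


t = x / V
= 3558 / 5324
= 0.6683 s

0.6683


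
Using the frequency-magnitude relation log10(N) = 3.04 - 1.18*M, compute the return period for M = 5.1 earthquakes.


log10(N) = 3.04 - 1.18*5.1 = -2.978
N = 10^-2.978 = 0.001052
T = 1/N = 1/0.001052 = 950.6048 years

950.6048


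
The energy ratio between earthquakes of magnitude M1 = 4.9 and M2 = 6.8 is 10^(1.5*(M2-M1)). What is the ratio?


M2 - M1 = 6.8 - 4.9 = 1.9
1.5 * 1.9 = 2.85
ratio = 10^2.85 = 707.95

707.95


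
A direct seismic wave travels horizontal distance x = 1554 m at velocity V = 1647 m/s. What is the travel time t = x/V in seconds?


t = x / V
= 1554 / 1647
= 0.9435 s

0.9435


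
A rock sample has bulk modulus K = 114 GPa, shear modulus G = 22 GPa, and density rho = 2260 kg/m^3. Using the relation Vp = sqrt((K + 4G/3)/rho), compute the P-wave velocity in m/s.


First compute the effective modulus:
K + 4G/3 = 114e9 + 4*22e9/3 = 143333333333.33 Pa
Then divide by density:
143333333333.33 / 2260 = 63421828.9086 Pa/(kg/m^3)
Take the square root:
Vp = sqrt(63421828.9086) = 7963.78 m/s

7963.78


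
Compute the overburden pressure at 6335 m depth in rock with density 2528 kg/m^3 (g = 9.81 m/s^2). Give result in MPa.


P = rho * g * z / 1e6
= 2528 * 9.81 * 6335 / 1e6
= 157105972.8 / 1e6
= 157.106 MPa

157.106


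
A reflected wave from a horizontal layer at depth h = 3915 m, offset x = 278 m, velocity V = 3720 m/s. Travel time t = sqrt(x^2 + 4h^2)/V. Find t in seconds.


x^2 + 4h^2 = 278^2 + 4*3915^2 = 77284 + 61308900 = 61386184
sqrt(61386184) = 7834.9336
t = 7834.9336 / 3720 = 2.1062 s

2.1062


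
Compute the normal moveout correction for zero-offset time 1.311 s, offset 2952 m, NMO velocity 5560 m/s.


x/Vnmo = 2952/5560 = 0.530935
(x/Vnmo)^2 = 0.281892
t0^2 = 1.718721
sqrt(1.718721 + 0.281892) = 1.41443
dt = 1.41443 - 1.311 = 0.10343

0.10343


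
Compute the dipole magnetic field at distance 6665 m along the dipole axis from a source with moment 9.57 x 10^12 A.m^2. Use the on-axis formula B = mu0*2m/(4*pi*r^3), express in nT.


m = 9.57 x 10^12 = 9570000000000 A.m^2
2m = 19140000000000 A.m^2
r^3 = 6665^3 = 296074129625
B = (4pi*10^-7) * 19140000000000 / (4*pi * 296074129625) * 1e9
= 24052033.355883 / 3720577242191.57 * 1e9
= 6464.5972 nT

6464.5972


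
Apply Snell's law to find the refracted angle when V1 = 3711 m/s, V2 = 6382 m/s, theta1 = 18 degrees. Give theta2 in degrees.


sin(theta1) = sin(18 deg) = 0.309017
sin(theta2) = V2/V1 * sin(theta1) = 6382/3711 * 0.309017 = 0.531433
theta2 = arcsin(0.531433) = 32.1023 degrees

32.1023


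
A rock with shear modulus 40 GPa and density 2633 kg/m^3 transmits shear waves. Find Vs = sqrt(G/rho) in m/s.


Convert G to Pa: G = 40e9 Pa
Compute G/rho = 40e9 / 2633 = 15191796.4299
Vs = sqrt(15191796.4299) = 3897.67 m/s

3897.67


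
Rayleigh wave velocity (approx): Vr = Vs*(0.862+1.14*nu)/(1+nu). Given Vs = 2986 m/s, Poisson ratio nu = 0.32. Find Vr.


Numerator factor = 0.862 + 1.14*0.32 = 1.2268
Denominator = 1 + 0.32 = 1.32
Vr = 2986 * 1.2268 / 1.32 = 2775.17 m/s

2775.17


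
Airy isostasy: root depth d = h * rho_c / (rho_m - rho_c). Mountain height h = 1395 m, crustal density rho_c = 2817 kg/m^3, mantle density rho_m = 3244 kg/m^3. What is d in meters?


rho_m - rho_c = 3244 - 2817 = 427
d = 1395 * 2817 / 427
= 3929715 / 427
= 9203.08 m

9203.08


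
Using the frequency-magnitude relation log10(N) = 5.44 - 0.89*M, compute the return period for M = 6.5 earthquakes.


log10(N) = 5.44 - 0.89*6.5 = -0.345
N = 10^-0.345 = 0.451856
T = 1/N = 1/0.451856 = 2.2131 years

2.2131


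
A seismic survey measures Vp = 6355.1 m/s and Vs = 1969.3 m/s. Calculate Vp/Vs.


Vp/Vs = 6355.1 / 1969.3
= 3.2271

3.2271


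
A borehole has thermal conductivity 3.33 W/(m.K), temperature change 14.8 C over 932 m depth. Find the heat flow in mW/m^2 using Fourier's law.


q = k * dT / dz * 1000
= 3.33 * 14.8 / 932 * 1000
= 0.05288 * 1000
= 52.8798 mW/m^2

52.8798


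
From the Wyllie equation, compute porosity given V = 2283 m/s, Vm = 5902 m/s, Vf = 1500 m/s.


1/V - 1/Vm = 1/2283 - 1/5902 = 0.00026859
1/Vf - 1/Vm = 1/1500 - 1/5902 = 0.00049723
phi = 0.00026859 / 0.00049723 = 0.5402

0.5402


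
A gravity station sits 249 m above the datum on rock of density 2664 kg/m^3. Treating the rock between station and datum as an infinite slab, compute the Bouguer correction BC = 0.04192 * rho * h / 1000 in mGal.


BC = 0.04192 * rho * h / 1000
= 0.04192 * 2664 * 249 / 1000
= 27.807 mGal

27.807


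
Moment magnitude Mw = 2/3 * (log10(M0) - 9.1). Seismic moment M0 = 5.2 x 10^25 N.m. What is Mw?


log10(M0) = log10(5.2 x 10^25) = 25.716
Mw = 2/3 * (25.716 - 9.1)
= 2/3 * 16.616
= 11.08

11.08


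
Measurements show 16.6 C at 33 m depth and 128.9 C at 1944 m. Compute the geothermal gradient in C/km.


dT = 128.9 - 16.6 = 112.3 C
dz = 1944 - 33 = 1911 m
gradient = dT/dz * 1000 = 112.3/1911 * 1000 = 58.765 C/km

58.765


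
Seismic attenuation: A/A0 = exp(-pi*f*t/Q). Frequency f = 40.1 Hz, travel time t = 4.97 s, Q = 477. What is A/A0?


pi*f*t/Q = pi*40.1*4.97/477 = 1.3126
A/A0 = exp(-1.3126) = 0.26912

0.26912


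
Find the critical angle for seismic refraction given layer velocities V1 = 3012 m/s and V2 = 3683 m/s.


V1/V2 = 3012/3683 = 0.817812
theta_c = arcsin(0.817812) = 54.8663 degrees

54.8663


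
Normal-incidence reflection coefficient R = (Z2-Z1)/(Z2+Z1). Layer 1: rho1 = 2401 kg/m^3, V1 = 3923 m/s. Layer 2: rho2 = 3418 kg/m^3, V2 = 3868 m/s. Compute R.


Z1 = 2401 * 3923 = 9419123
Z2 = 3418 * 3868 = 13220824
R = (13220824 - 9419123) / (13220824 + 9419123) = 3801701 / 22639947 = 0.1679

0.1679


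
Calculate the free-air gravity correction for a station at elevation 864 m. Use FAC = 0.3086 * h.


FAC = 0.3086 * h
= 0.3086 * 864
= 266.6304 mGal

266.6304


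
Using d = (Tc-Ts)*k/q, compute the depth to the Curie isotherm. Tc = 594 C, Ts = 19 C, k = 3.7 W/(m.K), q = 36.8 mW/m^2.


T_Curie - T_surf = 594 - 19 = 575 C
Convert q to W/m^2: 36.8 mW/m^2 = 0.0368 W/m^2
d = 575 * 3.7 / 0.0368 = 57812.5 m

57812.5


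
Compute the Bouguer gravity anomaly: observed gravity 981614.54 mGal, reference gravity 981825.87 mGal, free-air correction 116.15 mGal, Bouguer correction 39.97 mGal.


BA = g_obs - g_ref + FAC - BC
= 981614.54 - 981825.87 + 116.15 - 39.97
= -135.15 mGal

-135.15


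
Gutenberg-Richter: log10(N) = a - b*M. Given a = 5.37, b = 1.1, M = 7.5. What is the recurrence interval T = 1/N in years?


log10(N) = 5.37 - 1.1*7.5 = -2.88
N = 10^-2.88 = 0.001318
T = 1/N = 1/0.001318 = 758.5776 years

758.5776


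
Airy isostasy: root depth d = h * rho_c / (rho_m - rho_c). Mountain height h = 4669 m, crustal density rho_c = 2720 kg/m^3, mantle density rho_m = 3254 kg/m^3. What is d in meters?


rho_m - rho_c = 3254 - 2720 = 534
d = 4669 * 2720 / 534
= 12699680 / 534
= 23782.17 m

23782.17


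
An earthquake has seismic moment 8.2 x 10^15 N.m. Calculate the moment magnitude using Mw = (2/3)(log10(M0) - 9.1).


log10(M0) = log10(8.2 x 10^15) = 15.9138
Mw = 2/3 * (15.9138 - 9.1)
= 2/3 * 6.8138
= 4.54

4.54


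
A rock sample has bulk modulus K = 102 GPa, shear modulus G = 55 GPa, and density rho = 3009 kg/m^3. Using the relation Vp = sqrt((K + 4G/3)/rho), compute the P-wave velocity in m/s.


First compute the effective modulus:
K + 4G/3 = 102e9 + 4*55e9/3 = 175333333333.33 Pa
Then divide by density:
175333333333.33 / 3009 = 58269635.5378 Pa/(kg/m^3)
Take the square root:
Vp = sqrt(58269635.5378) = 7633.46 m/s

7633.46


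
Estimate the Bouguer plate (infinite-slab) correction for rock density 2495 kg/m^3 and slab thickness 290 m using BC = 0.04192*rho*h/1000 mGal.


BC = 0.04192 * rho * h / 1000
= 0.04192 * 2495 * 290 / 1000
= 30.3312 mGal

30.3312


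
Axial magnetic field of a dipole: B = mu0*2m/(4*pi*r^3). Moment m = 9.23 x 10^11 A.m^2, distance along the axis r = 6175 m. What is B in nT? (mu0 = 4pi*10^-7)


m = 9.23 x 10^11 = 923000000000 A.m^2
2m = 1846000000000 A.m^2
r^3 = 6175^3 = 235456609375
B = (4pi*10^-7) * 1846000000000 / (4*pi * 235456609375) * 1e9
= 2319752.015411 / 2958835017006.65 * 1e9
= 784.0086 nT

784.0086


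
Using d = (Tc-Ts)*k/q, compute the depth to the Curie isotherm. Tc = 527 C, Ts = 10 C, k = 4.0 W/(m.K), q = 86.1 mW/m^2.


T_Curie - T_surf = 527 - 10 = 517 C
Convert q to W/m^2: 86.1 mW/m^2 = 0.0861 W/m^2
d = 517 * 4.0 / 0.0861 = 24018.58 m

24018.58


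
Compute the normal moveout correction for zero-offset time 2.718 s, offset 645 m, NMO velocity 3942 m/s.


x/Vnmo = 645/3942 = 0.163623
(x/Vnmo)^2 = 0.026772
t0^2 = 7.387524
sqrt(7.387524 + 0.026772) = 2.722921
dt = 2.722921 - 2.718 = 0.004921

0.004921


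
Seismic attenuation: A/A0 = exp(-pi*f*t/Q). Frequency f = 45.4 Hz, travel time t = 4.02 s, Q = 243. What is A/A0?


pi*f*t/Q = pi*45.4*4.02/243 = 2.35953
A/A0 = exp(-2.35953) = 0.094465

0.094465


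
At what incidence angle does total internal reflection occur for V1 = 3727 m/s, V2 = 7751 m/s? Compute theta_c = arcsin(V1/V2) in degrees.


V1/V2 = 3727/7751 = 0.480841
theta_c = arcsin(0.480841) = 28.7404 degrees

28.7404


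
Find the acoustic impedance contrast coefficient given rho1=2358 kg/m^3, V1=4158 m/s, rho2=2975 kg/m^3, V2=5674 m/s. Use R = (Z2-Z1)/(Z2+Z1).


Z1 = 2358 * 4158 = 9804564
Z2 = 2975 * 5674 = 16880150
R = (16880150 - 9804564) / (16880150 + 9804564) = 7075586 / 26684714 = 0.2652

0.2652


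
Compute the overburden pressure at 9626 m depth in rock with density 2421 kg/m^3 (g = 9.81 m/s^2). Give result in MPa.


P = rho * g * z / 1e6
= 2421 * 9.81 * 9626 / 1e6
= 228617596.26 / 1e6
= 228.6176 MPa

228.6176


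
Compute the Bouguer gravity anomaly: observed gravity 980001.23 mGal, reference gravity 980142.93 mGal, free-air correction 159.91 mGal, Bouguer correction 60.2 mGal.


BA = g_obs - g_ref + FAC - BC
= 980001.23 - 980142.93 + 159.91 - 60.2
= -41.99 mGal

-41.99


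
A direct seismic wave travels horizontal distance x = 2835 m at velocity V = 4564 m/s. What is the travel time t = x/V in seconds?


t = x / V
= 2835 / 4564
= 0.6212 s

0.6212


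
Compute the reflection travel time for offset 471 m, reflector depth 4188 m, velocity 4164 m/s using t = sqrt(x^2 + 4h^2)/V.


x^2 + 4h^2 = 471^2 + 4*4188^2 = 221841 + 70157376 = 70379217
sqrt(70379217) = 8389.2322
t = 8389.2322 / 4164 = 2.0147 s

2.0147


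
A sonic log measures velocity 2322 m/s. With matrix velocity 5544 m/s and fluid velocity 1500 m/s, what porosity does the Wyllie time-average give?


1/V - 1/Vm = 1/2322 - 1/5544 = 0.00025029
1/Vf - 1/Vm = 1/1500 - 1/5544 = 0.00048629
phi = 0.00025029 / 0.00048629 = 0.5147

0.5147


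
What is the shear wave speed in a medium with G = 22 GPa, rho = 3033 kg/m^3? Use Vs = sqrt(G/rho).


Convert G to Pa: G = 22e9 Pa
Compute G/rho = 22e9 / 3033 = 7253544.3455
Vs = sqrt(7253544.3455) = 2693.24 m/s

2693.24


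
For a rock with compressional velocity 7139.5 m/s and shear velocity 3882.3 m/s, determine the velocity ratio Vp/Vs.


Vp/Vs = 7139.5 / 3882.3
= 1.839

1.839


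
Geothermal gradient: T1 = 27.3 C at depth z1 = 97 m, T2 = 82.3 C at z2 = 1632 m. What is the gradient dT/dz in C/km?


dT = 82.3 - 27.3 = 55.0 C
dz = 1632 - 97 = 1535 m
gradient = dT/dz * 1000 = 55.0/1535 * 1000 = 35.8306 C/km

35.8306


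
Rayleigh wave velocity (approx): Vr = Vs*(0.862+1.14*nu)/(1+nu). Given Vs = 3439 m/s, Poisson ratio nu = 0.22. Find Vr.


Numerator factor = 0.862 + 1.14*0.22 = 1.1128
Denominator = 1 + 0.22 = 1.22
Vr = 3439 * 1.1128 / 1.22 = 3136.82 m/s

3136.82


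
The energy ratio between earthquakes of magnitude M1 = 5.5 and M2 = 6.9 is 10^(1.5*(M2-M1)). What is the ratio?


M2 - M1 = 6.9 - 5.5 = 1.4
1.5 * 1.4 = 2.1
ratio = 10^2.1 = 125.89

125.89


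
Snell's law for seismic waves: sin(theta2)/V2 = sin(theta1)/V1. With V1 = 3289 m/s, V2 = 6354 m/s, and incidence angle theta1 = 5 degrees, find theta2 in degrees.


sin(theta1) = sin(5 deg) = 0.087156
sin(theta2) = V2/V1 * sin(theta1) = 6354/3289 * 0.087156 = 0.168376
theta2 = arcsin(0.168376) = 9.6934 degrees

9.6934


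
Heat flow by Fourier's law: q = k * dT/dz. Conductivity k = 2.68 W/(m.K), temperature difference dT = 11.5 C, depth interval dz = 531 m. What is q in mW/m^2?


q = k * dT / dz * 1000
= 2.68 * 11.5 / 531 * 1000
= 0.058041 * 1000
= 58.0414 mW/m^2

58.0414


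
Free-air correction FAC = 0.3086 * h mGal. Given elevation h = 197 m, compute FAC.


FAC = 0.3086 * h
= 0.3086 * 197
= 60.7942 mGal

60.7942


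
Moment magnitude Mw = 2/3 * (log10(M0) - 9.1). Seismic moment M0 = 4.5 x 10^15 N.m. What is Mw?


log10(M0) = log10(4.5 x 10^15) = 15.6532
Mw = 2/3 * (15.6532 - 9.1)
= 2/3 * 6.5532
= 4.37

4.37


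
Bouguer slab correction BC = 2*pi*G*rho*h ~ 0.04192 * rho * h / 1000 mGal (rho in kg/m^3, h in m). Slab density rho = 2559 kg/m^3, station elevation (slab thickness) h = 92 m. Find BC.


BC = 0.04192 * rho * h / 1000
= 0.04192 * 2559 * 92 / 1000
= 9.8691 mGal

9.8691


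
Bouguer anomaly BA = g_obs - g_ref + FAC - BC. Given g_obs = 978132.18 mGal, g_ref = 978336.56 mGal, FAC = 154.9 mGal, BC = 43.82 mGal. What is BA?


BA = g_obs - g_ref + FAC - BC
= 978132.18 - 978336.56 + 154.9 - 43.82
= -93.3 mGal

-93.3


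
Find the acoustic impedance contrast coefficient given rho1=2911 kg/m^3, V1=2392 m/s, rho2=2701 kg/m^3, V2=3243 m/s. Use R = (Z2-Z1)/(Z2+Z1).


Z1 = 2911 * 2392 = 6963112
Z2 = 2701 * 3243 = 8759343
R = (8759343 - 6963112) / (8759343 + 6963112) = 1796231 / 15722455 = 0.1142

0.1142


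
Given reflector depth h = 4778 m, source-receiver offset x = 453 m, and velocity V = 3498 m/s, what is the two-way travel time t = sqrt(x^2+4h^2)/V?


x^2 + 4h^2 = 453^2 + 4*4778^2 = 205209 + 91317136 = 91522345
sqrt(91522345) = 9566.7312
t = 9566.7312 / 3498 = 2.7349 s

2.7349


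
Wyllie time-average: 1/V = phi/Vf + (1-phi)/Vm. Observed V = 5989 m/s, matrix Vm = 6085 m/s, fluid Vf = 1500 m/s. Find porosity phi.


1/V - 1/Vm = 1/5989 - 1/6085 = 2.63e-06
1/Vf - 1/Vm = 1/1500 - 1/6085 = 0.00050233
phi = 2.63e-06 / 0.00050233 = 0.0052

0.0052


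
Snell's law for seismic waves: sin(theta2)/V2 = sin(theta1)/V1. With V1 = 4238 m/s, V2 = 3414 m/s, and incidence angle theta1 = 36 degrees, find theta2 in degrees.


sin(theta1) = sin(36 deg) = 0.587785
sin(theta2) = V2/V1 * sin(theta1) = 3414/4238 * 0.587785 = 0.473501
theta2 = arcsin(0.473501) = 28.2618 degrees

28.2618


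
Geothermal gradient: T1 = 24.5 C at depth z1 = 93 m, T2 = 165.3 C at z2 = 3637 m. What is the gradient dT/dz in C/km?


dT = 165.3 - 24.5 = 140.8 C
dz = 3637 - 93 = 3544 m
gradient = dT/dz * 1000 = 140.8/3544 * 1000 = 39.7291 C/km

39.7291


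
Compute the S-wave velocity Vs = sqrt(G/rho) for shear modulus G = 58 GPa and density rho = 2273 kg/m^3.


Convert G to Pa: G = 58e9 Pa
Compute G/rho = 58e9 / 2273 = 25516937.9674
Vs = sqrt(25516937.9674) = 5051.43 m/s

5051.43


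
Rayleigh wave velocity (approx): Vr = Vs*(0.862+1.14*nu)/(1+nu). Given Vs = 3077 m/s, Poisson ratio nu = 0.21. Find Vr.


Numerator factor = 0.862 + 1.14*0.21 = 1.1014
Denominator = 1 + 0.21 = 1.21
Vr = 3077 * 1.1014 / 1.21 = 2800.83 m/s

2800.83


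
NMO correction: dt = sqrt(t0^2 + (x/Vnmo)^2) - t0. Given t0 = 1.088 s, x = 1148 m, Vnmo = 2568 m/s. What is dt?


x/Vnmo = 1148/2568 = 0.44704
(x/Vnmo)^2 = 0.199845
t0^2 = 1.183744
sqrt(1.183744 + 0.199845) = 1.176261
dt = 1.176261 - 1.088 = 0.088261

0.088261


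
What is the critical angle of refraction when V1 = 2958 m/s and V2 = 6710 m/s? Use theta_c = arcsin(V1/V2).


V1/V2 = 2958/6710 = 0.440835
theta_c = arcsin(0.440835) = 26.1571 degrees

26.1571


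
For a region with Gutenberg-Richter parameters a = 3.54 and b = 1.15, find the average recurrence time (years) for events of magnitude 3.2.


log10(N) = 3.54 - 1.15*3.2 = -0.14
N = 10^-0.14 = 0.724436
T = 1/N = 1/0.724436 = 1.3804 years

1.3804


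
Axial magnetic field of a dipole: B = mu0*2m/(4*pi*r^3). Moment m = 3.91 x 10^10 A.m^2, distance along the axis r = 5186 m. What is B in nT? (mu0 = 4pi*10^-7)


m = 3.91 x 10^10 = 39100000000 A.m^2
2m = 78200000000 A.m^2
r^3 = 5186^3 = 139475374856
B = (4pi*10^-7) * 78200000000 / (4*pi * 139475374856) * 1e9
= 98269.018204 / 1752699252017.17 * 1e9
= 56.0672 nT

56.0672


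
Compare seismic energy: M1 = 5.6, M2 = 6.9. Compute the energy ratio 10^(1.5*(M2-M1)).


M2 - M1 = 6.9 - 5.6 = 1.3
1.5 * 1.3 = 1.95
ratio = 10^1.95 = 89.13

89.13


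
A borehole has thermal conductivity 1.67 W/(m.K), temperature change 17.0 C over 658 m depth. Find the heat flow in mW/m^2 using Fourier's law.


q = k * dT / dz * 1000
= 1.67 * 17.0 / 658 * 1000
= 0.043146 * 1000
= 43.1459 mW/m^2

43.1459


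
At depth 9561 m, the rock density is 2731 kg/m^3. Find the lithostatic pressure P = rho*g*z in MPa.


P = rho * g * z / 1e6
= 2731 * 9.81 * 9561 / 1e6
= 256149802.71 / 1e6
= 256.1498 MPa

256.1498


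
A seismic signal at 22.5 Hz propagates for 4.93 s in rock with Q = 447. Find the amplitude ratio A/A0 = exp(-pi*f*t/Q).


pi*f*t/Q = pi*22.5*4.93/447 = 0.7796
A/A0 = exp(-0.7796) = 0.458589

0.458589


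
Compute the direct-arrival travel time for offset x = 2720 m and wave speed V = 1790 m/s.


t = x / V
= 2720 / 1790
= 1.5196 s

1.5196


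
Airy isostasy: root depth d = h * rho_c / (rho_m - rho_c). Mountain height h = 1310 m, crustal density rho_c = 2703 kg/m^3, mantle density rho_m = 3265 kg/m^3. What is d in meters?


rho_m - rho_c = 3265 - 2703 = 562
d = 1310 * 2703 / 562
= 3540930 / 562
= 6300.59 m

6300.59


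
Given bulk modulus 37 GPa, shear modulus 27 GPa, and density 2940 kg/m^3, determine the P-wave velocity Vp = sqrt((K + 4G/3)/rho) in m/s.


First compute the effective modulus:
K + 4G/3 = 37e9 + 4*27e9/3 = 73000000000.0 Pa
Then divide by density:
73000000000.0 / 2940 = 24829931.9728 Pa/(kg/m^3)
Take the square root:
Vp = sqrt(24829931.9728) = 4982.96 m/s

4982.96


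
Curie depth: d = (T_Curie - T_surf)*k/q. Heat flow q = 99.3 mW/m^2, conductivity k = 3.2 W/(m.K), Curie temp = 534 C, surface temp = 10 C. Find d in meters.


T_Curie - T_surf = 534 - 10 = 524 C
Convert q to W/m^2: 99.3 mW/m^2 = 0.0993 W/m^2
d = 524 * 3.2 / 0.0993 = 16886.2 m

16886.2


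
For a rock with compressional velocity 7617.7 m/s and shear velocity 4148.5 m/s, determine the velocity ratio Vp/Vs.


Vp/Vs = 7617.7 / 4148.5
= 1.8363

1.8363


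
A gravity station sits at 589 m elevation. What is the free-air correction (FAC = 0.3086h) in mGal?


FAC = 0.3086 * h
= 0.3086 * 589
= 181.7654 mGal

181.7654


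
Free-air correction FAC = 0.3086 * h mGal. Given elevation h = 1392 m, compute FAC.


FAC = 0.3086 * h
= 0.3086 * 1392
= 429.5712 mGal

429.5712


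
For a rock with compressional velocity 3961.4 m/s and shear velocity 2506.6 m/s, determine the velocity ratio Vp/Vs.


Vp/Vs = 3961.4 / 2506.6
= 1.5804

1.5804


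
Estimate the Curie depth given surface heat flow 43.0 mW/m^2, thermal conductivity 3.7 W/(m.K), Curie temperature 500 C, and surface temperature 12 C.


T_Curie - T_surf = 500 - 12 = 488 C
Convert q to W/m^2: 43.0 mW/m^2 = 0.043 W/m^2
d = 488 * 3.7 / 0.043 = 41990.7 m

41990.7


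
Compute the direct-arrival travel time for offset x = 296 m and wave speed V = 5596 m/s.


t = x / V
= 296 / 5596
= 0.0529 s

0.0529


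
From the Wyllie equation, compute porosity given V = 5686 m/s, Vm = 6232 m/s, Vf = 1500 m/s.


1/V - 1/Vm = 1/5686 - 1/6232 = 1.541e-05
1/Vf - 1/Vm = 1/1500 - 1/6232 = 0.0005062
phi = 1.541e-05 / 0.0005062 = 0.0304

0.0304


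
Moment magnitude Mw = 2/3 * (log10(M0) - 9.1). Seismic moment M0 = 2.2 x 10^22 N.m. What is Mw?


log10(M0) = log10(2.2 x 10^22) = 22.3424
Mw = 2/3 * (22.3424 - 9.1)
= 2/3 * 13.2424
= 8.83

8.83


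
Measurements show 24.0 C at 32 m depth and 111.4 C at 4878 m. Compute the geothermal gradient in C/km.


dT = 111.4 - 24.0 = 87.4 C
dz = 4878 - 32 = 4846 m
gradient = dT/dz * 1000 = 87.4/4846 * 1000 = 18.0355 C/km

18.0355


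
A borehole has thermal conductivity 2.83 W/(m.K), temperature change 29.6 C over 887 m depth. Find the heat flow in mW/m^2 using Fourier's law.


q = k * dT / dz * 1000
= 2.83 * 29.6 / 887 * 1000
= 0.09444 * 1000
= 94.4397 mW/m^2

94.4397


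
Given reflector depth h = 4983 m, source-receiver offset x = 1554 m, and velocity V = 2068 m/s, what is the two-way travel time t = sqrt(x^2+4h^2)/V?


x^2 + 4h^2 = 1554^2 + 4*4983^2 = 2414916 + 99321156 = 101736072
sqrt(101736072) = 10086.4301
t = 10086.4301 / 2068 = 4.8774 s

4.8774


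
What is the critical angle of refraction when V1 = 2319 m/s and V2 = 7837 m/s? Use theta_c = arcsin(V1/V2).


V1/V2 = 2319/7837 = 0.295904
theta_c = arcsin(0.295904) = 17.2118 degrees

17.2118


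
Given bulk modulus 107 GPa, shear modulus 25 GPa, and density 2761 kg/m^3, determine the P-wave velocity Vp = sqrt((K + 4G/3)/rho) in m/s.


First compute the effective modulus:
K + 4G/3 = 107e9 + 4*25e9/3 = 140333333333.33 Pa
Then divide by density:
140333333333.33 / 2761 = 50826995.0501 Pa/(kg/m^3)
Take the square root:
Vp = sqrt(50826995.0501) = 7129.31 m/s

7129.31


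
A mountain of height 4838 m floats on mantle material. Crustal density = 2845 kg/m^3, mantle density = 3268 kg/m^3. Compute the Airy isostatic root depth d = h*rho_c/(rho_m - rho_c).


rho_m - rho_c = 3268 - 2845 = 423
d = 4838 * 2845 / 423
= 13764110 / 423
= 32539.27 m

32539.27


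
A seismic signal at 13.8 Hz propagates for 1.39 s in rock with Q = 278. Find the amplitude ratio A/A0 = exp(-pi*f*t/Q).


pi*f*t/Q = pi*13.8*1.39/278 = 0.21677
A/A0 = exp(-0.21677) = 0.805115

0.805115


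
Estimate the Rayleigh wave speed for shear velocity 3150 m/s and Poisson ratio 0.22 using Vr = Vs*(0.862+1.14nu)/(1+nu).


Numerator factor = 0.862 + 1.14*0.22 = 1.1128
Denominator = 1 + 0.22 = 1.22
Vr = 3150 * 1.1128 / 1.22 = 2873.21 m/s

2873.21


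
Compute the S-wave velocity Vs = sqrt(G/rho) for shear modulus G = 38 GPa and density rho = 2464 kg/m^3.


Convert G to Pa: G = 38e9 Pa
Compute G/rho = 38e9 / 2464 = 15422077.9221
Vs = sqrt(15422077.9221) = 3927.1 m/s

3927.1


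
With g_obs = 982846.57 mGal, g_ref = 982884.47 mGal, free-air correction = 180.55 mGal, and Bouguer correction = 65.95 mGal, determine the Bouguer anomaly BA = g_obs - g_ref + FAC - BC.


BA = g_obs - g_ref + FAC - BC
= 982846.57 - 982884.47 + 180.55 - 65.95
= 76.7 mGal

76.7


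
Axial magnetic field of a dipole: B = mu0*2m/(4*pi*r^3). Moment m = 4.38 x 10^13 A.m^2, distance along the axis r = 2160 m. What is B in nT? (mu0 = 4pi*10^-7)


m = 4.38 x 10^13 = 43800000000000 A.m^2
2m = 87600000000000 A.m^2
r^3 = 2160^3 = 10077696000
B = (4pi*10^-7) * 87600000000000 / (4*pi * 10077696000) * 1e9
= 110081406.581786 / 126640062874.84 * 1e9
= 869246.3039 nT

869246.3039


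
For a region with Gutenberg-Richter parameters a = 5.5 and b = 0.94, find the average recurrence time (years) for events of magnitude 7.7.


log10(N) = 5.5 - 0.94*7.7 = -1.738
N = 10^-1.738 = 0.018281
T = 1/N = 1/0.018281 = 54.7016 years

54.7016


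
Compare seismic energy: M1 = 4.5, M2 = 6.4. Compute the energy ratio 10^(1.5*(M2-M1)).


M2 - M1 = 6.4 - 4.5 = 1.9
1.5 * 1.9 = 2.85
ratio = 10^2.85 = 707.95

707.95


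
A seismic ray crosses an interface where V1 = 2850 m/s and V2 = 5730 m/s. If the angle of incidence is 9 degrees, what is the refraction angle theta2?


sin(theta1) = sin(9 deg) = 0.156434
sin(theta2) = V2/V1 * sin(theta1) = 5730/2850 * 0.156434 = 0.314516
theta2 = arcsin(0.314516) = 18.3316 degrees

18.3316


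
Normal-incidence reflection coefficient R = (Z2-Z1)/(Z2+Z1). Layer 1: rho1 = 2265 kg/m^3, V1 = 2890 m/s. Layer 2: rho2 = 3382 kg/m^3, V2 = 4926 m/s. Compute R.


Z1 = 2265 * 2890 = 6545850
Z2 = 3382 * 4926 = 16659732
R = (16659732 - 6545850) / (16659732 + 6545850) = 10113882 / 23205582 = 0.4358

0.4358
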